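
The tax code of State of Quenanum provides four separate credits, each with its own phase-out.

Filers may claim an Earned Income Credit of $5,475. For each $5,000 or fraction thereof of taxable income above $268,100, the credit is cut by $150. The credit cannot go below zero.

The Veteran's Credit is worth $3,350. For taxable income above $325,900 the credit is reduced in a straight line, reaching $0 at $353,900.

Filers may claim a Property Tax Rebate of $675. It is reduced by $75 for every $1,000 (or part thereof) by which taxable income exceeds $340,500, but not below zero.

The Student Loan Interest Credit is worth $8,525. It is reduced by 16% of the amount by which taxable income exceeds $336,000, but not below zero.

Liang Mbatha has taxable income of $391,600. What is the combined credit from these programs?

Earned Income Credit: income exceeds $268,100 by $123,500, which is 25 full-or-partial $5,000 increments; reduction = 25 × $150 = $3,750, leaving $1,725.
Veteran's Credit: $391,600 is at or above $353,900, so the credit is $0.
Property Tax Rebate: income exceeds $340,500 by $51,100 → 52 increments × $75 = $3,900 ≥ base, so the credit is $0.
Student Loan Interest Credit: 16% of the $55,600 excess over $336,000 is $8,896 ≥ base, so the credit is $0.
Total: $1,725 + $0 + $0 + $0 = $1,725.

$1,725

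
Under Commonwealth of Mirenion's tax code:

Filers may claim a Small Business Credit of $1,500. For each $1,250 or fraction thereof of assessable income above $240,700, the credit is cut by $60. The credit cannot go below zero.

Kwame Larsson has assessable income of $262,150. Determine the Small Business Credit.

$420

Small Business Credit: income exceeds $240,700 by $21,450, which is 18 full-or-partial $1,250 increments; reduction = 18 × $60 = $1,080, leaving $420.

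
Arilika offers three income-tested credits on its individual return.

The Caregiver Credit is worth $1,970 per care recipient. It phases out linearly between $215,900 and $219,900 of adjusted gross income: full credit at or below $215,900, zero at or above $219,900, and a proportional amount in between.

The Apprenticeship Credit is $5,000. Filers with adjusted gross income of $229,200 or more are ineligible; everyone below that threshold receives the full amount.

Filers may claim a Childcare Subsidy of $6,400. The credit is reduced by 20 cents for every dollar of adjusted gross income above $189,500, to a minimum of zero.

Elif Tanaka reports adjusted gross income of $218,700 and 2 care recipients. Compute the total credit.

$6,742

Caregiver Credit: base = 2 × $1,970 = $3,940. $218,700 is $2,800 into a $4,000 phase-out range, leaving 1,200/4,000 of the credit: $3,940 × 1,200/4,000 = $1,182.
Apprenticeship Credit: $218,700 is below the $229,200 cutoff, so the full $5,000 applies.
Childcare Subsidy: 20% of the $29,200 excess over $189,500 is $5,840; credit = $6,400 − $5,840 = $560.
Total: $1,182 + $5,000 + $560 = $6,742.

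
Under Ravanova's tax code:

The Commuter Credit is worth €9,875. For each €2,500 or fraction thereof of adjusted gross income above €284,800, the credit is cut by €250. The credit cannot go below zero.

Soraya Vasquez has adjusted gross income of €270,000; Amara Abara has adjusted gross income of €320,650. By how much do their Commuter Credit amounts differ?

Soraya (€270,000): Commuter Credit: €270,000 is at or below the €284,800 threshold, so the full €9,875 applies.
Amara (€320,650): Commuter Credit: income exceeds €284,800 by €35,850, which is 15 full-or-partial €2,500 increments; reduction = 15 × €250 = €3,750, leaving €6,125.
Difference: |€9,875 − €6,125| = €3,750.

€3,750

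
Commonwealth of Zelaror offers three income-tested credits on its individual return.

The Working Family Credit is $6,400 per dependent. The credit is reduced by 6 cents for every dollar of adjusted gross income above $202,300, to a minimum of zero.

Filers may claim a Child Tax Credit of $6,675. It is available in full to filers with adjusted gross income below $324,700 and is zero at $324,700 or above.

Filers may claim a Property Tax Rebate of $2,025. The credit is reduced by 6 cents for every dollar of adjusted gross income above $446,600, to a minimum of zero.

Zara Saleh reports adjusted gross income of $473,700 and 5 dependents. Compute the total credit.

$16,115

Working Family Credit: base = 5 × $6,400 = $32,000. 6% of the $271,400 excess over $202,300 is $16,284; credit = $32,000 − $16,284 = $15,716.
Child Tax Credit: $473,700 meets or exceeds the $324,700 cutoff, so the credit is $0.
Property Tax Rebate: 6% of the $27,100 excess over $446,600 is $1,626; credit = $2,025 − $1,626 = $399.
Total: $15,716 + $0 + $399 = $16,115.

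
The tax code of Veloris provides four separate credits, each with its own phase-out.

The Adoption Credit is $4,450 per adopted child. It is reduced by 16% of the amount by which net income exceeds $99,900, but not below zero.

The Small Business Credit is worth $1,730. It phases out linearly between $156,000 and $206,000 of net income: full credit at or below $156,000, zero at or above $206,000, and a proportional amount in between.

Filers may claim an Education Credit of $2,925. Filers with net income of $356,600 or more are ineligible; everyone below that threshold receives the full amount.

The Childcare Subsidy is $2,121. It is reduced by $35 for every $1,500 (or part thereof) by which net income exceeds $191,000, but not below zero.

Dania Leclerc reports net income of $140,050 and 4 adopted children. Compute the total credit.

$18,152

Adoption Credit: base = 4 × $4,450 = $17,800. 16% of the $40,150 excess over $99,900 is $6,424; credit = $17,800 − $6,424 = $11,376.
Small Business Credit: $140,050 is at or below the $156,000 threshold, so the full $1,730 applies.
Education Credit: $140,050 is below the $356,600 cutoff, so the full $2,925 applies.
Childcare Subsidy: $140,050 is at or below the $191,000 threshold, so the full $2,121 applies.
Total: $11,376 + $1,730 + $2,925 + $2,121 = $18,152.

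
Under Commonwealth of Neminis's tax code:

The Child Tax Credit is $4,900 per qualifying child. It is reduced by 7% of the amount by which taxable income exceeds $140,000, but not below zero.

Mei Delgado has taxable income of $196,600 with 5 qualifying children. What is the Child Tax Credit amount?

$20,538

Child Tax Credit: base = 5 × $4,900 = $24,500. 7% of the $56,600 excess over $140,000 is $3,962; credit = $24,500 − $3,962 = $20,538.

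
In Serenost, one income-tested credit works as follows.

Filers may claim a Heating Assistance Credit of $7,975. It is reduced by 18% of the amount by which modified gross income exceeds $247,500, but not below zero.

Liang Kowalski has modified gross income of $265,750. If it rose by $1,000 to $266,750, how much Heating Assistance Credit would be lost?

$180

At $265,750 — 18% of the $18,250 excess over $247,500 is $3,285; credit = $7,975 − $3,285 = $4,690.
At $266,750 — 18% of the $19,250 excess over $247,500 is $3,465; credit = $7,975 − $3,465 = $4,510.
Lost: $4,690 − $4,510 = $180.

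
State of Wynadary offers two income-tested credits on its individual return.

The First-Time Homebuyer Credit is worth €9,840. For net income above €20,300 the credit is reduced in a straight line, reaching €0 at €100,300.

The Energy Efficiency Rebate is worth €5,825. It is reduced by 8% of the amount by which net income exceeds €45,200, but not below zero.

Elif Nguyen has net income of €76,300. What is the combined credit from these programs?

First-Time Homebuyer Credit: €76,300 is €56,000 into a €80,000 phase-out range, leaving 24,000/80,000 of the credit: €9,840 × 24,000/80,000 = €2,952.
Energy Efficiency Rebate: 8% of the €31,100 excess over €45,200 is €2,488; credit = €5,825 − €2,488 = €3,337.
Total: €2,952 + €3,337 = €6,289.

€6,289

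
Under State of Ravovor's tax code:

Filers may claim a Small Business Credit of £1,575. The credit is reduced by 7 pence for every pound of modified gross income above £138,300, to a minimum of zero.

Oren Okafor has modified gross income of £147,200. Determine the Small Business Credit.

£952

Small Business Credit: 7% of the £8,900 excess over £138,300 is £623; credit = £1,575 − £623 = £952.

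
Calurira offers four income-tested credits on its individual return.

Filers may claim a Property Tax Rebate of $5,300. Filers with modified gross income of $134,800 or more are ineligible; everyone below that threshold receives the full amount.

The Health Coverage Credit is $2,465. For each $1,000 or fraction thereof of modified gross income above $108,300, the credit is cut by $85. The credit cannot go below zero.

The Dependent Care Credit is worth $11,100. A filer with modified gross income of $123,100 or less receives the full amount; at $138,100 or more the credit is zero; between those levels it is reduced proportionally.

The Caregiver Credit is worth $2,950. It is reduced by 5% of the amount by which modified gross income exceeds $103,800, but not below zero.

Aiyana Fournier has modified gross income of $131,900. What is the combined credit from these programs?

Property Tax Rebate: $131,900 is below the $134,800 cutoff, so the full $5,300 applies.
Health Coverage Credit: income exceeds $108,300 by $23,600, which is 24 full-or-partial $1,000 increments; reduction = 24 × $85 = $2,040, leaving $425.
Dependent Care Credit: $131,900 is $8,800 into a $15,000 phase-out range, leaving 6,200/15,000 of the credit: $11,100 × 6,200/15,000 = $4,588.
Caregiver Credit: 5% of the $28,100 excess over $103,800 is $1,405; credit = $2,950 − $1,405 = $1,545.
Total: $5,300 + $425 + $4,588 + $1,545 = $11,858.

$11,858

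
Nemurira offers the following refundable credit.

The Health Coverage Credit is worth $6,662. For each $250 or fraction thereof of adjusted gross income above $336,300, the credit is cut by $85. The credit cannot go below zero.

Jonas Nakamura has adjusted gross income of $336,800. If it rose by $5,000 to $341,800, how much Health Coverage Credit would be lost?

$1,700

At $336,800 — income exceeds $336,300 by $500, which is 2 full-or-partial $250 increments; reduction = 2 × $85 = $170, leaving $6,492.
At $341,800 — income exceeds $336,300 by $5,500, which is 22 full-or-partial $250 increments; reduction = 22 × $85 = $1,870, leaving $4,792.
Lost: $6,492 − $4,792 = $1,700.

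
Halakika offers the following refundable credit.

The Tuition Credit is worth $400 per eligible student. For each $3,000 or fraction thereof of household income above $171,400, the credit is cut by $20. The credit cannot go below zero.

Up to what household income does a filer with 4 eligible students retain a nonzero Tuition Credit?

$408,400

Full credit = 4 × $400 = $1,600.
After 79 increments the reduction is 79 × $20 = $1,580, leaving $20; one more increment wipes it out. Increment 79 ends at excess 79 × $3,000 = $237,000, so the highest qualifying income is $171,400 + $237,000 = $408,400.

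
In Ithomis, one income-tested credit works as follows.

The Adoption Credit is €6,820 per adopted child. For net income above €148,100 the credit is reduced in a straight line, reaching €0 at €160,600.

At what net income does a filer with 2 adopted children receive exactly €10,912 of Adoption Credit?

Full credit = 2 × €6,820 = €13,640.
€10,912 is 10,912/13,640 of the full €13,640, so 2,728/13,640 of the €12,500 range has been used: income = €148,100 + €12,500 × 2,728/13,640 = €150,600.

€150,600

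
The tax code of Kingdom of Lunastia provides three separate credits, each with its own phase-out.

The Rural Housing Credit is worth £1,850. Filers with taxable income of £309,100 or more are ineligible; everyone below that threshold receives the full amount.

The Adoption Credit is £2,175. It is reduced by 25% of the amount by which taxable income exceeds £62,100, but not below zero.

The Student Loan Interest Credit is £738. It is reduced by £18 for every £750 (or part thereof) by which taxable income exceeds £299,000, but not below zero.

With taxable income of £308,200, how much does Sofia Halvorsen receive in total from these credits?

£2,354

Rural Housing Credit: £308,200 is below the £309,100 cutoff, so the full £1,850 applies.
Adoption Credit: 25% of the £246,100 excess over £62,100 is £61,525 ≥ base, so the credit is £0.
Student Loan Interest Credit: income exceeds £299,000 by £9,200, which is 13 full-or-partial £750 increments; reduction = 13 × £18 = £234, leaving £504.
Total: £1,850 + £0 + £504 = £2,354.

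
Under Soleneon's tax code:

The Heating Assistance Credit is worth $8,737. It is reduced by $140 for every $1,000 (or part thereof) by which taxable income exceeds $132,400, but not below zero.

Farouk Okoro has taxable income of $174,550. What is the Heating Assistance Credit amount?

$2,717

Heating Assistance Credit: income exceeds $132,400 by $42,150, which is 43 full-or-partial $1,000 increments; reduction = 43 × $140 = $6,020, leaving $2,717.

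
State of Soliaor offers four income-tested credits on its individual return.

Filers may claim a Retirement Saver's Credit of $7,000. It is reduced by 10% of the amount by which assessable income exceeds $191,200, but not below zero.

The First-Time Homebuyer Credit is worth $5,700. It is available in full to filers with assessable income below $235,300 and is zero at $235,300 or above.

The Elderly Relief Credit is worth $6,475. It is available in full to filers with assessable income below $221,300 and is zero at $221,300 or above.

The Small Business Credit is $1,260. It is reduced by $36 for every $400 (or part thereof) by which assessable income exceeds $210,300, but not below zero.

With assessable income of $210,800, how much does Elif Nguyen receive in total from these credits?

Retirement Saver's Credit: 10% of the $19,600 excess over $191,200 is $1,960; credit = $7,000 − $1,960 = $5,040.
First-Time Homebuyer Credit: $210,800 is below the $235,300 cutoff, so the full $5,700 applies.
Elderly Relief Credit: $210,800 is below the $221,300 cutoff, so the full $6,475 applies.
Small Business Credit: income exceeds $210,300 by $500, which is 2 full-or-partial $400 increments; reduction = 2 × $36 = $72, leaving $1,188.
Total: $5,040 + $5,700 + $6,475 + $1,188 = $18,403.

$18,403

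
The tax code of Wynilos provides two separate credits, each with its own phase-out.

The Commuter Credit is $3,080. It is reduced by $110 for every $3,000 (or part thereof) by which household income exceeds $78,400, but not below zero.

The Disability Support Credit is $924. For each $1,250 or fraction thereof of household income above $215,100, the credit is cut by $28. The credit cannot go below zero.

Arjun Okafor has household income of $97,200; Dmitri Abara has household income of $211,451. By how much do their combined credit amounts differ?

$2,310

Arjun ($97,200): Commuter Credit: income exceeds $78,400 by $18,800, which is 7 full-or-partial $3,000 increments; reduction = 7 × $110 = $770, leaving $2,310. Disability Support Credit: $97,200 is at or below the $215,100 threshold, so the full $924 applies. total $2,310 + $924 = $3,234
Dmitri ($211,451): Commuter Credit: income exceeds $78,400 by $133,051 → 45 increments × $110 = $4,950 ≥ base, so the credit is $0. Disability Support Credit: $211,451 is at or below the $215,100 threshold, so the full $924 applies. total $0 + $924 = $924
Difference: |$3,234 − $924| = $2,310.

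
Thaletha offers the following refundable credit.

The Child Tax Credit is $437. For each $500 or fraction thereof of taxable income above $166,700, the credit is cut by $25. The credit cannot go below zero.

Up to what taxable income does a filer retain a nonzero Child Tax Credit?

After 17 increments the reduction is 17 × $25 = $425, leaving $12; one more increment wipes it out. Increment 17 ends at excess 17 × $500 = $8,500, so the highest qualifying income is $166,700 + $8,500 = $175,200.

$175,200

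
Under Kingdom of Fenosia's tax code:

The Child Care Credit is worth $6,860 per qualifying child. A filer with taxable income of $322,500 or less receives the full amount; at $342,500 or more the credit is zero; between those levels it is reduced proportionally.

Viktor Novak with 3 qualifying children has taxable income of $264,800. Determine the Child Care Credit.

$20,580

Child Care Credit: base = 3 × $6,860 = $20,580. $264,800 is at or below the $322,500 threshold, so the full $20,580 applies.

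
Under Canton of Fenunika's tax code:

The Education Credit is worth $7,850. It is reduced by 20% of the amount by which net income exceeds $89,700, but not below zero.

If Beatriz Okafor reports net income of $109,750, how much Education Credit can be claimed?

Education Credit: 20% of the $20,050 excess over $89,700 is $4,010; credit = $7,850 − $4,010 = $3,840.

$3,840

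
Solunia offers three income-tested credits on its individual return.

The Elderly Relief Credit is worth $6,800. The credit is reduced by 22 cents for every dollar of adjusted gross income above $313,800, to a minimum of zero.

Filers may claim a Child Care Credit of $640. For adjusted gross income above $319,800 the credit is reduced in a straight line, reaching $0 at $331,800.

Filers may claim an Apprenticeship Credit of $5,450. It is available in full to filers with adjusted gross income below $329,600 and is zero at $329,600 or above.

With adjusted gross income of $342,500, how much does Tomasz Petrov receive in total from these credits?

$486

Elderly Relief Credit: 22% of the $28,700 excess over $313,800 is $6,314; credit = $6,800 − $6,314 = $486.
Child Care Credit: $342,500 is at or above $331,800, so the credit is $0.
Apprenticeship Credit: $342,500 meets or exceeds the $329,600 cutoff, so the credit is $0.
Total: $486 + $0 + $0 = $486.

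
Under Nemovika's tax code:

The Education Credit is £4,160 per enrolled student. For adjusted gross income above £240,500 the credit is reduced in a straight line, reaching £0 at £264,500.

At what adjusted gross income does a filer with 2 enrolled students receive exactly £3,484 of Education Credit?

£254,450

Full credit = 2 × £4,160 = £8,320.
£3,484 is 3,484/8,320 of the full £8,320, so 4,836/8,320 of the £24,000 range has been used: income = £240,500 + £24,000 × 4,836/8,320 = £254,450.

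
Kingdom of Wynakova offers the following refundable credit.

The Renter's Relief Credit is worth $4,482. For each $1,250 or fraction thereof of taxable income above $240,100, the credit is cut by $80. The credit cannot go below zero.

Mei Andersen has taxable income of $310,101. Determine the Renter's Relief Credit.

Renter's Relief Credit: income exceeds $240,100 by $70,001 → 57 increments × $80 = $4,560 ≥ base, so the credit is $0.

$0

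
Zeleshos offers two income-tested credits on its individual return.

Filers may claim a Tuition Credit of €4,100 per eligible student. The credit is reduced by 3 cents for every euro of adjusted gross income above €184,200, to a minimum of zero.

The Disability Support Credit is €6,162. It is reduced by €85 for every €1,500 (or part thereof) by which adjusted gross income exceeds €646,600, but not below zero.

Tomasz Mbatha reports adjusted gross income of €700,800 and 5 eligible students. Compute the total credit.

€8,019

Tuition Credit: base = 5 × €4,100 = €20,500. 3% of the €516,600 excess over €184,200 is €15,498; credit = €20,500 − €15,498 = €5,002.
Disability Support Credit: income exceeds €646,600 by €54,200, which is 37 full-or-partial €1,500 increments; reduction = 37 × €85 = €3,145, leaving €3,017.
Total: €5,002 + €3,017 = €8,019.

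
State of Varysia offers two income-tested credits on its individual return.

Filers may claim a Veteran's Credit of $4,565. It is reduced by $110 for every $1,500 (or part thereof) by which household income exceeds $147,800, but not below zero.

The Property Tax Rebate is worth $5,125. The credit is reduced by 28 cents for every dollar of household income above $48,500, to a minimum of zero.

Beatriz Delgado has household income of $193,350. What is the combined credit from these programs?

$1,155

Veteran's Credit: income exceeds $147,800 by $45,550, which is 31 full-or-partial $1,500 increments; reduction = 31 × $110 = $3,410, leaving $1,155.
Property Tax Rebate: 28% of the $144,850 excess over $48,500 is $40,558 ≥ base, so the credit is $0.
Total: $1,155 + $0 = $1,155.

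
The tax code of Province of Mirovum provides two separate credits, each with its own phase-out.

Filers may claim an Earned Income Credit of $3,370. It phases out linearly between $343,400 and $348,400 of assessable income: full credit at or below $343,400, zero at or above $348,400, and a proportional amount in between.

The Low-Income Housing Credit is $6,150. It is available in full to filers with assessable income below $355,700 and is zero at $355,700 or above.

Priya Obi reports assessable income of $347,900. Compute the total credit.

$6,487

Earned Income Credit: $347,900 is $4,500 into a $5,000 phase-out range, leaving 500/5,000 of the credit: $3,370 × 500/5,000 = $337.
Low-Income Housing Credit: $347,900 is below the $355,700 cutoff, so the full $6,150 applies.
Total: $337 + $6,150 = $6,487.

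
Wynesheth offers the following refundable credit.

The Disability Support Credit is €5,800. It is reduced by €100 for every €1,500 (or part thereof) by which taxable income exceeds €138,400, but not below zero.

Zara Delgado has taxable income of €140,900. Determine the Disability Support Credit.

€5,600

Disability Support Credit: income exceeds €138,400 by €2,500, which is 2 full-or-partial €1,500 increments; reduction = 2 × €100 = €200, leaving €5,600.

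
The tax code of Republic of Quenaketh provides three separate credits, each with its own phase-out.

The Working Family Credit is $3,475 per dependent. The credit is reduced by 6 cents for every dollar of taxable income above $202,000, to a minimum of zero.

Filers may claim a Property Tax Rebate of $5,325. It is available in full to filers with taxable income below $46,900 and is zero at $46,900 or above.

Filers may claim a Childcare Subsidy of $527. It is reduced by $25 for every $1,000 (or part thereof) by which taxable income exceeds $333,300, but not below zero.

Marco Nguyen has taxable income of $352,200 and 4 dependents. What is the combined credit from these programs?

Working Family Credit: base = 4 × $3,475 = $13,900. 6% of the $150,200 excess over $202,000 is $9,012; credit = $13,900 − $9,012 = $4,888.
Property Tax Rebate: $352,200 meets or exceeds the $46,900 cutoff, so the credit is $0.
Childcare Subsidy: income exceeds $333,300 by $18,900, which is 19 full-or-partial $1,000 increments; reduction = 19 × $25 = $475, leaving $52.
Total: $4,888 + $0 + $52 = $4,940.

$4,940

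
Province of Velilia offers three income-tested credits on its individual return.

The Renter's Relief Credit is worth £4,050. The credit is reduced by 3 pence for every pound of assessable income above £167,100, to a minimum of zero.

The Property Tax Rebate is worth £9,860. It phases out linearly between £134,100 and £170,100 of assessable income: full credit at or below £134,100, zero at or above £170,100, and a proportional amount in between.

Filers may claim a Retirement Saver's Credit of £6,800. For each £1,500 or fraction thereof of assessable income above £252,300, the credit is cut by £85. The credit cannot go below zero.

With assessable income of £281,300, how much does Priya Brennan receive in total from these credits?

£5,724

Renter's Relief Credit: 3% of the £114,200 excess over £167,100 is £3,426; credit = £4,050 − £3,426 = £624.
Property Tax Rebate: £281,300 is at or above £170,100, so the credit is £0.
Retirement Saver's Credit: income exceeds £252,300 by £29,000, which is 20 full-or-partial £1,500 increments; reduction = 20 × £85 = £1,700, leaving £5,100.
Total: £624 + £0 + £5,100 = £5,724.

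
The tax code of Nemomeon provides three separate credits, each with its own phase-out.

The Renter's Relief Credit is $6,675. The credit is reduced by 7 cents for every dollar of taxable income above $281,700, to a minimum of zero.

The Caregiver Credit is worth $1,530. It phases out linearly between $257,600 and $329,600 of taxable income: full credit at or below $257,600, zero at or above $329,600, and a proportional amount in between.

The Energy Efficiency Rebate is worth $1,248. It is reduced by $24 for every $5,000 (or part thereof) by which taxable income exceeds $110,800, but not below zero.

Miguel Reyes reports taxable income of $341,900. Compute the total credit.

$2,581

Renter's Relief Credit: 7% of the $60,200 excess over $281,700 is $4,214; credit = $6,675 − $4,214 = $2,461.
Caregiver Credit: $341,900 is at or above $329,600, so the credit is $0.
Energy Efficiency Rebate: income exceeds $110,800 by $231,100, which is 47 full-or-partial $5,000 increments; reduction = 47 × $24 = $1,128, leaving $120.
Total: $2,461 + $0 + $120 = $2,581.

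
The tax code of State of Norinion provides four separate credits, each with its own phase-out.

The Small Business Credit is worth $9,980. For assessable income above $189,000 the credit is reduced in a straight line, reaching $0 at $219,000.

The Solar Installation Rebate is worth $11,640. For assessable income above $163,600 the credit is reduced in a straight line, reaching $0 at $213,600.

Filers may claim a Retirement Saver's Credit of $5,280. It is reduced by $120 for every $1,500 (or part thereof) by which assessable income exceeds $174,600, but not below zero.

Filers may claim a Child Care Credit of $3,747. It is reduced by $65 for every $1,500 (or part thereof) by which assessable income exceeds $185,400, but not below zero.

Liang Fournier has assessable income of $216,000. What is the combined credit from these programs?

$5,300

Small Business Credit: $216,000 is $27,000 into a $30,000 phase-out range, leaving 3,000/30,000 of the credit: $9,980 × 3,000/30,000 = $998.
Solar Installation Rebate: $216,000 is at or above $213,600, so the credit is $0.
Retirement Saver's Credit: income exceeds $174,600 by $41,400, which is 28 full-or-partial $1,500 increments; reduction = 28 × $120 = $3,360, leaving $1,920.
Child Care Credit: income exceeds $185,400 by $30,600, which is 21 full-or-partial $1,500 increments; reduction = 21 × $65 = $1,365, leaving $2,382.
Total: $998 + $0 + $1,920 + $2,382 = $5,300.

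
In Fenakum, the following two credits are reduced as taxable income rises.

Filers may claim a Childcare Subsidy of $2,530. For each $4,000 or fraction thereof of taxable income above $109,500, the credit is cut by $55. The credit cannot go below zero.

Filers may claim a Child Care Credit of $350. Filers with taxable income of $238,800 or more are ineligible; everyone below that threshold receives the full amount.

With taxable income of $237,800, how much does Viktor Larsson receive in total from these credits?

$1,065

Childcare Subsidy: income exceeds $109,500 by $128,300, which is 33 full-or-partial $4,000 increments; reduction = 33 × $55 = $1,815, leaving $715.
Child Care Credit: $237,800 is below the $238,800 cutoff, so the full $350 applies.
Total: $715 + $350 = $1,065.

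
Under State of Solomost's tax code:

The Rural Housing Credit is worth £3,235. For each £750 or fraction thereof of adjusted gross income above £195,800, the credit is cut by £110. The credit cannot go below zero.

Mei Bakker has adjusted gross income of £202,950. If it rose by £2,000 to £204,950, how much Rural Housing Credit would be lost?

At £202,950 — income exceeds £195,800 by £7,150, which is 10 full-or-partial £750 increments; reduction = 10 × £110 = £1,100, leaving £2,135.
At £204,950 — income exceeds £195,800 by £9,150, which is 13 full-or-partial £750 increments; reduction = 13 × £110 = £1,430, leaving £1,805.
Lost: £2,135 − £1,805 = £330.

£330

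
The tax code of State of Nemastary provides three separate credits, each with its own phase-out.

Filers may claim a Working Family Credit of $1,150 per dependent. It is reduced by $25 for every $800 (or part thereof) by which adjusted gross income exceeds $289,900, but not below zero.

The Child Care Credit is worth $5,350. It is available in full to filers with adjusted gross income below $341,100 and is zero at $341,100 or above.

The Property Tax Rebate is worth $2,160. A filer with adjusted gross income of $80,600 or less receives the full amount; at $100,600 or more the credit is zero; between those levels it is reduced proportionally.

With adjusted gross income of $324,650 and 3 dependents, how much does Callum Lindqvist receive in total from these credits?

Working Family Credit: base = 3 × $1,150 = $3,450. income exceeds $289,900 by $34,750, which is 44 full-or-partial $800 increments; reduction = 44 × $25 = $1,100, leaving $2,350.
Child Care Credit: $324,650 is below the $341,100 cutoff, so the full $5,350 applies.
Property Tax Rebate: $324,650 is at or above $100,600, so the credit is $0.
Total: $2,350 + $5,350 + $0 = $7,700.

$7,700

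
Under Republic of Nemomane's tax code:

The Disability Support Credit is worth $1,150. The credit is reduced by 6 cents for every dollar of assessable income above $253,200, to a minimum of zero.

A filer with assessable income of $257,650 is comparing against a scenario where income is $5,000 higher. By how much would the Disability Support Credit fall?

At $257,650 — 6% of the $4,450 excess over $253,200 is $267; credit = $1,150 − $267 = $883.
At $262,650 — 6% of the $9,450 excess over $253,200 is $567; credit = $1,150 − $567 = $583.
Lost: $883 − $583 = $300.

$300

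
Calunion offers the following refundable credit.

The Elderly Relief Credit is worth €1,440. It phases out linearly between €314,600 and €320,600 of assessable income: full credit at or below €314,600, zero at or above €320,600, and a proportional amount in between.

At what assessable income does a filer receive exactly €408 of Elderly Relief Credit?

€408 is 408/1,440 of the full €1,440, so 1,032/1,440 of the €6,000 range has been used: income = €314,600 + €6,000 × 1,032/1,440 = €318,900.

€318,900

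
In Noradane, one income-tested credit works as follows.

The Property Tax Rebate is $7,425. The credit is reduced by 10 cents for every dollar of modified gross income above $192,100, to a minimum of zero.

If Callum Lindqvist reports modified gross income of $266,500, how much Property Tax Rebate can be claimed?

Property Tax Rebate: 10% of the $74,400 excess over $192,100 is $7,440 ≥ base, so the credit is $0.

$0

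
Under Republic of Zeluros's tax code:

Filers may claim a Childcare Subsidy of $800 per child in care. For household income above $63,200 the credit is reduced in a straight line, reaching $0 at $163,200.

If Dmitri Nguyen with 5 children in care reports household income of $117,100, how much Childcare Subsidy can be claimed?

Childcare Subsidy: base = 5 × $800 = $4,000. $117,100 is $53,900 into a $100,000 phase-out range, leaving 46,100/100,000 of the credit: $4,000 × 46,100/100,000 = $1,844.

$1,844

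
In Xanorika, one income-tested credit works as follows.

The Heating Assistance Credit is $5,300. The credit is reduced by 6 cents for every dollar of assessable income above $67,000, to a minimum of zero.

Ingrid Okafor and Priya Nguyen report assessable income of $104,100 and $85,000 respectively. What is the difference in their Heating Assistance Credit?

Ingrid ($104,100): Heating Assistance Credit: 6% of the $37,100 excess over $67,000 is $2,226; credit = $5,300 − $2,226 = $3,074.
Priya ($85,000): Heating Assistance Credit: 6% of the $18,000 excess over $67,000 is $1,080; credit = $5,300 − $1,080 = $4,220.
Difference: |$3,074 − $4,220| = $1,146.

$1,146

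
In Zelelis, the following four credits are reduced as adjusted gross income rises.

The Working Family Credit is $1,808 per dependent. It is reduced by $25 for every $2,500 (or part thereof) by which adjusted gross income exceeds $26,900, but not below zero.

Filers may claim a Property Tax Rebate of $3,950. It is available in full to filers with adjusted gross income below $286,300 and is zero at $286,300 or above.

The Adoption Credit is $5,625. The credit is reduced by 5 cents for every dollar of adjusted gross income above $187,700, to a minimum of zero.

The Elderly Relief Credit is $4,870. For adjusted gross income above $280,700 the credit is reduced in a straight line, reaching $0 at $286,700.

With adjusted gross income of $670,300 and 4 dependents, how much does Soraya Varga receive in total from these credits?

$782

Working Family Credit: base = 4 × $1,808 = $7,232. income exceeds $26,900 by $643,400, which is 258 full-or-partial $2,500 increments; reduction = 258 × $25 = $6,450, leaving $782.
Property Tax Rebate: $670,300 meets or exceeds the $286,300 cutoff, so the credit is $0.
Adoption Credit: 5% of the $482,600 excess over $187,700 is $24,130 ≥ base, so the credit is $0.
Elderly Relief Credit: $670,300 is at or above $286,700, so the credit is $0.
Total: $782 + $0 + $0 + $0 = $782.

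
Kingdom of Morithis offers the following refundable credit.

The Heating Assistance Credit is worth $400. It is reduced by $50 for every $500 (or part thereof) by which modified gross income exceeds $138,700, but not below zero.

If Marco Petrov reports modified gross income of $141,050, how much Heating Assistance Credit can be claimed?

Heating Assistance Credit: income exceeds $138,700 by $2,350, which is 5 full-or-partial $500 increments; reduction = 5 × $50 = $250, leaving $150.

$150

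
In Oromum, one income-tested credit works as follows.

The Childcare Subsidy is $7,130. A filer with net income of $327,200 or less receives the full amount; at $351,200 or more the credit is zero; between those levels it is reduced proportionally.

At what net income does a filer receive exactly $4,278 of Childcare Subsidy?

$336,800

$4,278 is 4,278/7,130 of the full $7,130, so 2,852/7,130 of the $24,000 range has been used: income = $327,200 + $24,000 × 2,852/7,130 = $336,800.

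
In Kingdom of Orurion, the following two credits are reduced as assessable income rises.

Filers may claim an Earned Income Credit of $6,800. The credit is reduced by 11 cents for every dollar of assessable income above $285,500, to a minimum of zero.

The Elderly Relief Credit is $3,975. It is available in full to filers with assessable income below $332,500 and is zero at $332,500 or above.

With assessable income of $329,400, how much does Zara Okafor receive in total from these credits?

Earned Income Credit: 11% of the $43,900 excess over $285,500 is $4,829; credit = $6,800 − $4,829 = $1,971.
Elderly Relief Credit: $329,400 is below the $332,500 cutoff, so the full $3,975 applies.
Total: $1,971 + $3,975 = $5,946.

$5,946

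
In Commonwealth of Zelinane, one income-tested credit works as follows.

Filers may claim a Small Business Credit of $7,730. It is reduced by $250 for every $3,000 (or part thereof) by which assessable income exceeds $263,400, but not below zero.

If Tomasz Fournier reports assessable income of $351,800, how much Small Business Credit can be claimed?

$230

Small Business Credit: income exceeds $263,400 by $88,400, which is 30 full-or-partial $3,000 increments; reduction = 30 × $250 = $7,500, leaving $230.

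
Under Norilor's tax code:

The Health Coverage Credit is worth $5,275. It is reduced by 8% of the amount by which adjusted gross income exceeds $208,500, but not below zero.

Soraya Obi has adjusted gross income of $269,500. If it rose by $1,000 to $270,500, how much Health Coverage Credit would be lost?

$80

At $269,500 — 8% of the $61,000 excess over $208,500 is $4,880; credit = $5,275 − $4,880 = $395.
At $270,500 — 8% of the $62,000 excess over $208,500 is $4,960; credit = $5,275 − $4,960 = $315.
Lost: $395 − $315 = $80.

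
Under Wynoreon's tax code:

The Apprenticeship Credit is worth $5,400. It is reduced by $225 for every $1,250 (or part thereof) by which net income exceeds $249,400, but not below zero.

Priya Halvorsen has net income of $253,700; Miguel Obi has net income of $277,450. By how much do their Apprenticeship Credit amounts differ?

$4,275

Priya ($253,700): Apprenticeship Credit: income exceeds $249,400 by $4,300, which is 4 full-or-partial $1,250 increments; reduction = 4 × $225 = $900, leaving $4,500.
Miguel ($277,450): Apprenticeship Credit: income exceeds $249,400 by $28,050, which is 23 full-or-partial $1,250 increments; reduction = 23 × $225 = $5,175, leaving $225.
Difference: |$4,500 − $225| = $4,275.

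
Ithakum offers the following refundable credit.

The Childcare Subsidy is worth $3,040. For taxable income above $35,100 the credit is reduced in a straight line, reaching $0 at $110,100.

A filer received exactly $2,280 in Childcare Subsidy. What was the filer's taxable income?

$53,850

$2,280 is 2,280/3,040 of the full $3,040, so 760/3,040 of the $75,000 range has been used: income = $35,100 + $75,000 × 760/3,040 = $53,850.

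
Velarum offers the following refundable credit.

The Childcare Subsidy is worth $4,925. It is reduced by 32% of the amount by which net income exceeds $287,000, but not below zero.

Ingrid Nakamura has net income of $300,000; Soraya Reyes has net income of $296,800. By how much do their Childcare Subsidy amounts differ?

Ingrid ($300,000): Childcare Subsidy: 32% of the $13,000 excess over $287,000 is $4,160; credit = $4,925 − $4,160 = $765.
Soraya ($296,800): Childcare Subsidy: 32% of the $9,800 excess over $287,000 is $3,136; credit = $4,925 − $3,136 = $1,789.
Difference: |$765 − $1,789| = $1,024.

$1,024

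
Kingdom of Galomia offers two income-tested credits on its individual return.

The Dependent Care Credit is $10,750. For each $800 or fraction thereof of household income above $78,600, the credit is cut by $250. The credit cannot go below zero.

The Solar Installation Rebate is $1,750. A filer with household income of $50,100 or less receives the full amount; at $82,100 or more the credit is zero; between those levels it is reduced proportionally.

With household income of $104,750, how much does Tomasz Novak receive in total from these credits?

Dependent Care Credit: income exceeds $78,600 by $26,150, which is 33 full-or-partial $800 increments; reduction = 33 × $250 = $8,250, leaving $2,500.
Solar Installation Rebate: $104,750 is at or above $82,100, so the credit is $0.
Total: $2,500 + $0 = $2,500.

$2,500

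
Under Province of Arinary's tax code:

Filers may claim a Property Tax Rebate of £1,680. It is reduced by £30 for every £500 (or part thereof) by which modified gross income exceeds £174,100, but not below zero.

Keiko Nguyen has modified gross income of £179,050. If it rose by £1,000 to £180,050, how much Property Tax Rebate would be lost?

At £179,050 — income exceeds £174,100 by £4,950, which is 10 full-or-partial £500 increments; reduction = 10 × £30 = £300, leaving £1,380.
At £180,050 — income exceeds £174,100 by £5,950, which is 12 full-or-partial £500 increments; reduction = 12 × £30 = £360, leaving £1,320.
Lost: £1,380 − £1,320 = £60.

£60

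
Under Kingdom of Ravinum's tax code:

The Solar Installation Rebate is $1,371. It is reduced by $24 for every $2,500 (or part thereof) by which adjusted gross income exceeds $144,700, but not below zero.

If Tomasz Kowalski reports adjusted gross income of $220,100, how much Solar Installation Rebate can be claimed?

Solar Installation Rebate: income exceeds $144,700 by $75,400, which is 31 full-or-partial $2,500 increments; reduction = 31 × $24 = $744, leaving $627.

$627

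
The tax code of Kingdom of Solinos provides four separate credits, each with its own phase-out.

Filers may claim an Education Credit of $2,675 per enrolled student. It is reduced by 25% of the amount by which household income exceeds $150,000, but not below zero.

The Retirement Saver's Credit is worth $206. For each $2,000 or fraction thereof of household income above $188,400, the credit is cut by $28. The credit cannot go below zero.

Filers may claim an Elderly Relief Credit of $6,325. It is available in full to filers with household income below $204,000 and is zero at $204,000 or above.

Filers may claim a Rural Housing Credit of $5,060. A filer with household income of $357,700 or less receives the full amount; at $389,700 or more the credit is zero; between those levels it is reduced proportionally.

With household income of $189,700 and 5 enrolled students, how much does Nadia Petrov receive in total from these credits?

$15,013

Education Credit: base = 5 × $2,675 = $13,375. 25% of the $39,700 excess over $150,000 is $9,925; credit = $13,375 − $9,925 = $3,450.
Retirement Saver's Credit: income exceeds $188,400 by $1,300, which is 1 full-or-partial $2,000 increment; reduction = 1 × $28 = $28, leaving $178.
Elderly Relief Credit: $189,700 is below the $204,000 cutoff, so the full $6,325 applies.
Rural Housing Credit: $189,700 is at or below the $357,700 threshold, so the full $5,060 applies.
Total: $3,450 + $178 + $6,325 + $5,060 = $15,013.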